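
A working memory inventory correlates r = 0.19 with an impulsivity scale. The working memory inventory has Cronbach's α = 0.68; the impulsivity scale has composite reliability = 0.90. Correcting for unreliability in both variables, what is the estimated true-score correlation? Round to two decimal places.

r_true = r_obs / √(r_xx · r_yy) = 0.19 / √(0.68 × 0.90) = 0.19 / √0.6120 = 0.19 / 0.7823 ≈ 0.24.

0.24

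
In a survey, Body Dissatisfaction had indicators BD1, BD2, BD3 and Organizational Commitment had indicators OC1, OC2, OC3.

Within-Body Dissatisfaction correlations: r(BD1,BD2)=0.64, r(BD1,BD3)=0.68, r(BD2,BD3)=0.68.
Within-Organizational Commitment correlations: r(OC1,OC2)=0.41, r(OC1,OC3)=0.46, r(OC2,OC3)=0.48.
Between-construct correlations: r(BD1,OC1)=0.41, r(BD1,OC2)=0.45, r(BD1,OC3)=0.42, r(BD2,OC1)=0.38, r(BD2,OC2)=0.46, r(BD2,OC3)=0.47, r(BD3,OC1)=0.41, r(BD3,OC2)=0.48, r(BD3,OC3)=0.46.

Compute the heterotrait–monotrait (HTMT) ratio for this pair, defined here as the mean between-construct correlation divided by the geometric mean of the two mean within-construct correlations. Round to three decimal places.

0.799

Mean between = 3.94/9 = 0.4378.
Mean within-BD = 2.00/3 = 0.6667; mean within-OC = 1.35/3 = 0.4500.
Geometric mean = √(0.6667 × 0.4500) = 0.5477.
HTMT = 0.4378 / 0.5477 = 0.799.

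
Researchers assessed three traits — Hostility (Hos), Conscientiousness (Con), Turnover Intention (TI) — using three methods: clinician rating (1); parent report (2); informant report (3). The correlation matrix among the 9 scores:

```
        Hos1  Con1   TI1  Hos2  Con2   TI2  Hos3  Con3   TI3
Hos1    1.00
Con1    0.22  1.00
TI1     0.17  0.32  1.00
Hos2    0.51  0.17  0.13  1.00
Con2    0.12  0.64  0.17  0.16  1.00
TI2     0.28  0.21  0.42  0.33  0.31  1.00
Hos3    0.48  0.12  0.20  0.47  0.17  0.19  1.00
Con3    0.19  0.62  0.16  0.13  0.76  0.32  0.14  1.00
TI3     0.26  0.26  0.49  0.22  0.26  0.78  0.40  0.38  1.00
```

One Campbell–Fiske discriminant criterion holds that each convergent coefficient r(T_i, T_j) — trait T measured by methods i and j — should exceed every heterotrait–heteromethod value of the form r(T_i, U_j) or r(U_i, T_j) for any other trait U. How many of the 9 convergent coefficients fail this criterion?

0

Checking each validity diagonal entry against its comparison values:
Hos (methods 1·2): 0.51 vs {0.12, 0.17, 0.28, 0.13} → pass.
Hos (methods 1·3): 0.48 vs {0.19, 0.12, 0.26, 0.20} → pass.
Hos (methods 2·3): 0.47 vs {0.13, 0.17, 0.22, 0.19} → pass.
Con (methods 1·2): 0.64 vs {0.17, 0.12, 0.21, 0.17} → pass.
Con (methods 1·3): 0.62 vs {0.12, 0.19, 0.26, 0.16} → pass.
Con (methods 2·3): 0.76 vs {0.17, 0.13, 0.26, 0.32} → pass.
TI (methods 1·2): 0.42 vs {0.13, 0.28, 0.17, 0.21} → pass.
TI (methods 1·3): 0.49 vs {0.20, 0.26, 0.16, 0.26} → pass.
TI (methods 2·3): 0.78 vs {0.19, 0.22, 0.32, 0.26} → pass.
0 of 9 fail.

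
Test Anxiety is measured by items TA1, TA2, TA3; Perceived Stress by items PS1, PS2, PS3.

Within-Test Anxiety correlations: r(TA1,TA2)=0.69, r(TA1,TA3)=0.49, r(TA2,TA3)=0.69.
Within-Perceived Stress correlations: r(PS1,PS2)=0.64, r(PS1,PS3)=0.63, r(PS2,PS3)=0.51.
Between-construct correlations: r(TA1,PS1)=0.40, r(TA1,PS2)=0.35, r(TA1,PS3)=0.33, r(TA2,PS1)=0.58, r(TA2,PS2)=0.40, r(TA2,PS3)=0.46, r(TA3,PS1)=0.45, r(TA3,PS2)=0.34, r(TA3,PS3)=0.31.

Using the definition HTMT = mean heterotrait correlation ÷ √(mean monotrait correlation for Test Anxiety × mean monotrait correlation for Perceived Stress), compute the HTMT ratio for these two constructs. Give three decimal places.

0.661

Mean between = 3.62/9 = 0.4022.
Mean within-TA = 1.87/3 = 0.6233; mean within-PS = 1.78/3 = 0.5933.
Geometric mean = √(0.6233 × 0.5933) = 0.6081.
HTMT = 0.4022 / 0.6081 = 0.661.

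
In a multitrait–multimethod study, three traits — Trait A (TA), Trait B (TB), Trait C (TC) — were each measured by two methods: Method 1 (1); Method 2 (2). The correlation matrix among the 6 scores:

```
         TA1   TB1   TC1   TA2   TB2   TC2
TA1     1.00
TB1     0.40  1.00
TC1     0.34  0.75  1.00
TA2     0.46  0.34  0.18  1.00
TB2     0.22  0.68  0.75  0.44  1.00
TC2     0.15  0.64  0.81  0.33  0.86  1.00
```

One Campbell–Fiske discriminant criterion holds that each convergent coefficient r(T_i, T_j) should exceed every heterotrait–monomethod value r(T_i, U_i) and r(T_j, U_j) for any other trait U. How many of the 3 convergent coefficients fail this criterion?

2

Each convergent coefficient versus the relevant comparison correlations:
TA (methods 1·2): 0.46 vs {0.40, 0.44, 0.34, 0.33} → pass.
TB (methods 1·2): 0.68 vs {0.40, 0.44, 0.75, 0.86} → fail.
TC (methods 1·2): 0.81 vs {0.34, 0.33, 0.75, 0.86} → fail.
2 of 3 fail.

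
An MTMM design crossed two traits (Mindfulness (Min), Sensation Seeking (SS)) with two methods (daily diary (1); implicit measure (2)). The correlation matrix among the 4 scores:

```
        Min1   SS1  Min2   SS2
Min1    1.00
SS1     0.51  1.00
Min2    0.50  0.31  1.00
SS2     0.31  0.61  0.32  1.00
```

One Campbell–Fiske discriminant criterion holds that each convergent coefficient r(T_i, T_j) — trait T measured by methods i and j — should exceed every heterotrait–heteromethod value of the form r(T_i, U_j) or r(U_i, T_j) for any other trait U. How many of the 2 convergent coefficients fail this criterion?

0

Checking each validity diagonal entry against its comparison values:
Min (methods 1·2): 0.50 vs {0.31, 0.31} → pass.
SS (methods 1·2): 0.61 vs {0.31, 0.31} → pass.
0 of 2 fail.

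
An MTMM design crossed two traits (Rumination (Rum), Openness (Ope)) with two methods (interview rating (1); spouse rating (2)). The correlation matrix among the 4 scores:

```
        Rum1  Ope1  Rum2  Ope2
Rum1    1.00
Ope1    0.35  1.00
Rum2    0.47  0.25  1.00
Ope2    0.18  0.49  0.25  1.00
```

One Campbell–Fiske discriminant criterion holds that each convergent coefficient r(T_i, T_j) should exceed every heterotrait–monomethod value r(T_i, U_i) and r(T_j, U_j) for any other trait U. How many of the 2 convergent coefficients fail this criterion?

Each convergent coefficient versus the relevant comparison correlations:
Rum (methods 1·2): 0.47 vs {0.35, 0.25} → pass.
Ope (methods 1·2): 0.49 vs {0.35, 0.25} → pass.
0 of 2 fail.

0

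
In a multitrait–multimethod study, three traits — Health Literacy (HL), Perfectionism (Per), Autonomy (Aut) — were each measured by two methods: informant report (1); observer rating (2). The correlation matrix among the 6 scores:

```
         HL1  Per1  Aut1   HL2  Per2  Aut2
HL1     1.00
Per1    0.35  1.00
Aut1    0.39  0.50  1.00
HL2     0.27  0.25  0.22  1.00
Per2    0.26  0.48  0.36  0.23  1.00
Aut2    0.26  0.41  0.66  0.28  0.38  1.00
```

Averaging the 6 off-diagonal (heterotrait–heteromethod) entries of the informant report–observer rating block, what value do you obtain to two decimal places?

HTHM values (method 1 × method 2): 0.26, 0.26, 0.25, 0.41, 0.22, 0.36; mean = 1.76/6 = 0.29.

0.29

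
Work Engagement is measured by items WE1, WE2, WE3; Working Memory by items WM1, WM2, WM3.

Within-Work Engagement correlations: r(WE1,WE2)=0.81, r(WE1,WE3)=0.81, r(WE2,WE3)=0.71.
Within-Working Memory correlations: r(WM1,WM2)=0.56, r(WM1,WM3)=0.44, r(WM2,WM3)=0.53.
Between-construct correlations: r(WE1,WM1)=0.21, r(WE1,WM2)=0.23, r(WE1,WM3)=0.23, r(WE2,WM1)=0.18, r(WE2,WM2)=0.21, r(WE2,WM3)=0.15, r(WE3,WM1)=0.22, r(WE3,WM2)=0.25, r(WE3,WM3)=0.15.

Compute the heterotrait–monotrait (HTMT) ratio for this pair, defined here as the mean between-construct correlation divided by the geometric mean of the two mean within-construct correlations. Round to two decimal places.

0.32

Mean between = 1.83/9 = 0.2033.
Mean within-WE = 2.33/3 = 0.7767; mean within-WM = 1.53/3 = 0.5100.
Geometric mean = √(0.7767 × 0.5100) = 0.6294.
HTMT = 0.2033 / 0.6294 = 0.32.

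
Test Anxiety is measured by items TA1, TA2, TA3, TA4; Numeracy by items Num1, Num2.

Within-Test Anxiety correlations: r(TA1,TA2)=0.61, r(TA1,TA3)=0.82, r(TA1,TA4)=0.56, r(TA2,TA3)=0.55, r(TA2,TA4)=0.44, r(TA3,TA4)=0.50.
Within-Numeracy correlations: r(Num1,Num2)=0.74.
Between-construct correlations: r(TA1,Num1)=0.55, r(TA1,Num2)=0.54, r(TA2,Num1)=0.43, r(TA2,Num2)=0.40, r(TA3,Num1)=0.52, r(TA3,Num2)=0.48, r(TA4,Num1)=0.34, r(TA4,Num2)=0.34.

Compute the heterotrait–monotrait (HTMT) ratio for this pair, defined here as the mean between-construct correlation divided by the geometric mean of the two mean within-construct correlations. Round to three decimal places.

Mean heterotrait r = 3.60/8 = 0.4500.
Mean within-TA = 3.48/6 = 0.5800; mean within-Num = 0.74/1 = 0.7400.
Geometric mean = √(0.5800 × 0.7400) = 0.6551.
HTMT = 0.4500 / 0.6551 = 0.687.

0.687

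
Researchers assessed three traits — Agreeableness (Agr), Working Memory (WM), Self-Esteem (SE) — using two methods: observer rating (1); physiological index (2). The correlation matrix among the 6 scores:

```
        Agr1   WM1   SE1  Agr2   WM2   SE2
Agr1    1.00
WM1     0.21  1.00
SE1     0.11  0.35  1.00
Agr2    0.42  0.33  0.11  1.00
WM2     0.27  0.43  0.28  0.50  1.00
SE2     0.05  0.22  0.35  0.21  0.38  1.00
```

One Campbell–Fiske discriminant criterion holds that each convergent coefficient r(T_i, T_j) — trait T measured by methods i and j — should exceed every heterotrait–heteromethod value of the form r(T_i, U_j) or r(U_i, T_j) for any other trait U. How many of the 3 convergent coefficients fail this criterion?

0

Convergent coefficients and their comparison sets:
Agr (methods 1·2): 0.42 vs {0.27, 0.33, 0.05, 0.11} → pass.
WM (methods 1·2): 0.43 vs {0.33, 0.27, 0.22, 0.28} → pass.
SE (methods 1·2): 0.35 vs {0.11, 0.05, 0.28, 0.22} → pass.
0 of 3 fail.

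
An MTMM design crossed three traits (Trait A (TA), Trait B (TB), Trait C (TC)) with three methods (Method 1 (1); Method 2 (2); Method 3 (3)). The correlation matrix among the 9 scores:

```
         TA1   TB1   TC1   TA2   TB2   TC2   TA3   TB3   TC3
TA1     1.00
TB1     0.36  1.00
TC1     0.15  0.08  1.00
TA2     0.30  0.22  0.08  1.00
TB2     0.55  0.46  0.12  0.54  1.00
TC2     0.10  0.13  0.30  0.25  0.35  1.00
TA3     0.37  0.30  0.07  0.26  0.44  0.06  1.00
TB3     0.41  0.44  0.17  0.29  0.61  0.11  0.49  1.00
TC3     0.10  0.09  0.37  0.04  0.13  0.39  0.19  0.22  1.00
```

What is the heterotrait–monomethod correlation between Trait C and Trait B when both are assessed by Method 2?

0.35

Different traits, same method: r(TC2, TB2) = 0.35.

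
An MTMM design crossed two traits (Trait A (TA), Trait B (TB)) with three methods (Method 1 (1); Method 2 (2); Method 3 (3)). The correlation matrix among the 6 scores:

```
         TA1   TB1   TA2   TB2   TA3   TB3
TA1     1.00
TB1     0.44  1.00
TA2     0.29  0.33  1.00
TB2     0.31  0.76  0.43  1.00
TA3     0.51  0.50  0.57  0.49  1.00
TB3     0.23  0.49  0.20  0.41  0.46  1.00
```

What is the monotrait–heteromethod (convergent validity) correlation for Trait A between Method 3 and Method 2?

Same trait (TA), different methods: r(TA3, TA2) = 0.57.

0.57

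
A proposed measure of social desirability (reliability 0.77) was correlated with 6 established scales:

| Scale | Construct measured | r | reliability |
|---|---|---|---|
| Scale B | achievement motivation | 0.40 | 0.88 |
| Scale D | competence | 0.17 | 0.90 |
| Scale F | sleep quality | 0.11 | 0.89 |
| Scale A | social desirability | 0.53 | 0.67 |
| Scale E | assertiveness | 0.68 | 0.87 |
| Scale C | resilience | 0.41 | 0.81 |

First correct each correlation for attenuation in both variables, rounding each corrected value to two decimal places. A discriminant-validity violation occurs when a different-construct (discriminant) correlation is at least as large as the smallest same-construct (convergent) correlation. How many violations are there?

1

Disattenuated r (r / √(r_scale · r_new)):
  Scale B (disc): 0.40 / √(0.88·0.77) = 0.49
  Scale D (disc): 0.17 / √(0.90·0.77) = 0.20
  Scale F (disc): 0.11 / √(0.89·0.77) = 0.13
  Scale A (conv): 0.53 / √(0.67·0.77) = 0.74
  Scale E (disc): 0.68 / √(0.87·0.77) = 0.83
  Scale C (disc): 0.41 / √(0.81·0.77) = 0.52
Smallest convergent = 0.74. Discriminant values: 0.49, 0.20, 0.13, 0.83, 0.52; count ≥ 0.74 → 1.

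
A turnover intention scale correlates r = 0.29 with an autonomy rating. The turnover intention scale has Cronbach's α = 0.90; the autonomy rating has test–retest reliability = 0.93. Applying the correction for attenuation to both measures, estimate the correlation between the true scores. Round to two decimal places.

0.32

r_true = r_obs / √(r_xx · r_yy) = 0.29 / √(0.90 × 0.93) = 0.29 / √0.8370 = 0.29 / 0.9149 ≈ 0.32.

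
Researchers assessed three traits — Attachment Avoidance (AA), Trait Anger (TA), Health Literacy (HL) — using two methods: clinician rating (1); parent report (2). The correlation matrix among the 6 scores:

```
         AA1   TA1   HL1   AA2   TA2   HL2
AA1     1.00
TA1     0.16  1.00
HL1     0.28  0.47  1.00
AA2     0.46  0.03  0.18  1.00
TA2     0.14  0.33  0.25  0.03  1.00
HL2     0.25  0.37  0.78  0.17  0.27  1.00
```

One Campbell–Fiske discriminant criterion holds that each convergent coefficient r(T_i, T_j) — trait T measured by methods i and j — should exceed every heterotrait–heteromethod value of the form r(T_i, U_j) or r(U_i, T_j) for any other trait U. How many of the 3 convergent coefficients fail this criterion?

Each convergent coefficient versus the relevant comparison correlations:
AA (methods 1·2): 0.46 vs {0.14, 0.03, 0.25, 0.18} → pass.
TA (methods 1·2): 0.33 vs {0.03, 0.14, 0.37, 0.25} → fail.
HL (methods 1·2): 0.78 vs {0.18, 0.25, 0.25, 0.37} → pass.
1 of 3 fail.

1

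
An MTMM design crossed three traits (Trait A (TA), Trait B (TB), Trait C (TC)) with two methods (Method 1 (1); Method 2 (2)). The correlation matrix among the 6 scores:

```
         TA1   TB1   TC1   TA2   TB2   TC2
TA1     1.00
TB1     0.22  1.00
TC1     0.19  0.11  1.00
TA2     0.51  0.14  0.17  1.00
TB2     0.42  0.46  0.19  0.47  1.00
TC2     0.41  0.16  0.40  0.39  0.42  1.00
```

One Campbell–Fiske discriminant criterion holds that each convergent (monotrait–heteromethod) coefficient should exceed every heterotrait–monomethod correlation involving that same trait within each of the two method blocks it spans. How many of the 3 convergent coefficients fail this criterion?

2

Each convergent coefficient versus the relevant comparison correlations:
TA (methods 1·2): 0.51 vs {0.22, 0.47, 0.19, 0.39} → pass.
TB (methods 1·2): 0.46 vs {0.22, 0.47, 0.11, 0.42} → fail.
TC (methods 1·2): 0.40 vs {0.19, 0.39, 0.11, 0.42} → fail.
2 of 3 fail.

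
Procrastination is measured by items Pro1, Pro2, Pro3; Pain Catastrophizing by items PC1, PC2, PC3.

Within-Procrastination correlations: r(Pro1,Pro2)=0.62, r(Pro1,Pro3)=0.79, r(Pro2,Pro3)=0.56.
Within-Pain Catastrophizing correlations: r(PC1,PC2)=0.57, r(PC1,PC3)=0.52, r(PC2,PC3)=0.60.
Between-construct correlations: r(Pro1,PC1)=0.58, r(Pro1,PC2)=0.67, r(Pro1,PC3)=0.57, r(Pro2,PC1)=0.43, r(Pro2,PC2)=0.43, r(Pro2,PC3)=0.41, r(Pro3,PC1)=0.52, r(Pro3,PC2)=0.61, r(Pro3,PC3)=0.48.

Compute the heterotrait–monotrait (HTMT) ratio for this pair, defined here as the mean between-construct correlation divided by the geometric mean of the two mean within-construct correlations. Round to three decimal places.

0.859

Mean between = 4.70/9 = 0.5222.
Mean within-Pro = 1.97/3 = 0.6567; mean within-PC = 1.69/3 = 0.5633.
Geometric mean = √(0.6567 × 0.5633) = 0.6082.
HTMT = 0.5222 / 0.6082 = 0.859.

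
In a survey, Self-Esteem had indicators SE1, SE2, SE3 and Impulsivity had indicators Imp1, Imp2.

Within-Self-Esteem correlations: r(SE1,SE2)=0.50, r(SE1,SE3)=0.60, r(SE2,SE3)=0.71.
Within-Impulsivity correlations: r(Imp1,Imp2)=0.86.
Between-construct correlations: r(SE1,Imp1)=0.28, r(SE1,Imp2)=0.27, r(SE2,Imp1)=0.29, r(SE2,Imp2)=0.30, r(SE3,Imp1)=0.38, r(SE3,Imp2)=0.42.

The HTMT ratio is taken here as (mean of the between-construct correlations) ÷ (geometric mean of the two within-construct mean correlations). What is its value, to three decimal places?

Between-construct mean = 1.94/6 = 0.3233.
Mean within-SE = 1.81/3 = 0.6033; mean within-Imp = 0.86/1 = 0.8600.
Geometric mean = √(0.6033 × 0.8600) = 0.7203.
HTMT = 0.3233 / 0.7203 = 0.449.

0.449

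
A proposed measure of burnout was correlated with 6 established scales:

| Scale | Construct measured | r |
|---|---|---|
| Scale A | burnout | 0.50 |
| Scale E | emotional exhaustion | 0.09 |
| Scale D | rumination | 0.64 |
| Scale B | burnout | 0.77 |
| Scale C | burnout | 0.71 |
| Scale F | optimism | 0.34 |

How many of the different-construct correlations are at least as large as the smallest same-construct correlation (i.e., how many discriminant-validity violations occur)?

1

Convergent (same construct = burnout): Scale A, Scale B, Scale C.
Smallest convergent = 0.50. Discriminant values: 0.09, 0.64, 0.34; count ≥ 0.50 → 1.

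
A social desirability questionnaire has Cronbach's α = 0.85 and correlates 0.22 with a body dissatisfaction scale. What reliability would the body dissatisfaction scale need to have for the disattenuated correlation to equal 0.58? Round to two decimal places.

r_true = r_obs / √(r_xx · r_yy) ⇒ 0.58 = 0.22 / √(0.85 · r_yy).
√(0.85 · r_yy) = 0.22 / 0.58 = 0.3793; 0.85 · r_yy = 0.1439; r_yy = 0.1439 / 0.85 ≈ 0.17.

0.17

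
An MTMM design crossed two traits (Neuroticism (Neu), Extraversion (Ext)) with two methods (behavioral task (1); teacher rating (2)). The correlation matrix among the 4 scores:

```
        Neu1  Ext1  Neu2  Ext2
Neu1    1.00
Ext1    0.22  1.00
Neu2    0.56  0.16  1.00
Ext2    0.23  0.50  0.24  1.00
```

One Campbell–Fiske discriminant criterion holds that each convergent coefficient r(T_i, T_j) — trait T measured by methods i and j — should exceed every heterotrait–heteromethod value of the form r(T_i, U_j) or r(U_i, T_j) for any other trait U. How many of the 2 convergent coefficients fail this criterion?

Convergent coefficients and their comparison sets:
Neu (methods 1·2): 0.56 vs {0.23, 0.16} → pass.
Ext (methods 1·2): 0.50 vs {0.16, 0.23} → pass.
0 of 2 fail.

0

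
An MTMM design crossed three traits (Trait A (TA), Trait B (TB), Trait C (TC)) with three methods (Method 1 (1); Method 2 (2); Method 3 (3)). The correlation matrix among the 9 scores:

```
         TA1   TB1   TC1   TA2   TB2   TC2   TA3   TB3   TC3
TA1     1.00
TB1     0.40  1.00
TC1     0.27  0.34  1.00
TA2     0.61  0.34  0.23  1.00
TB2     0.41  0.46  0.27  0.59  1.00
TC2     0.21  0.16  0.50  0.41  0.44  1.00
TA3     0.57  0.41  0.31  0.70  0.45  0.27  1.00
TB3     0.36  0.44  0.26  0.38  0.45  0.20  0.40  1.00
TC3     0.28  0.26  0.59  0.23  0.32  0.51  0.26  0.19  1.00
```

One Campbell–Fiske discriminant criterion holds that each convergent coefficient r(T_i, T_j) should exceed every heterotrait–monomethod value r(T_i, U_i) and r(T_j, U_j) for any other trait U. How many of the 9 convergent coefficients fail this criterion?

Convergent coefficients and their comparison sets:
TA (methods 1·2): 0.61 vs {0.40, 0.59, 0.27, 0.41} → pass.
TA (methods 1·3): 0.57 vs {0.40, 0.40, 0.27, 0.26} → pass.
TA (methods 2·3): 0.70 vs {0.59, 0.40, 0.41, 0.26} → pass.
TB (methods 1·2): 0.46 vs {0.40, 0.59, 0.34, 0.44} → fail.
TB (methods 1·3): 0.44 vs {0.40, 0.40, 0.34, 0.19} → pass.
TB (methods 2·3): 0.45 vs {0.59, 0.40, 0.44, 0.19} → fail.
TC (methods 1·2): 0.50 vs {0.27, 0.41, 0.34, 0.44} → pass.
TC (methods 1·3): 0.59 vs {0.27, 0.26, 0.34, 0.19} → pass.
TC (methods 2·3): 0.51 vs {0.41, 0.26, 0.44, 0.19} → pass.
2 of 9 fail.

2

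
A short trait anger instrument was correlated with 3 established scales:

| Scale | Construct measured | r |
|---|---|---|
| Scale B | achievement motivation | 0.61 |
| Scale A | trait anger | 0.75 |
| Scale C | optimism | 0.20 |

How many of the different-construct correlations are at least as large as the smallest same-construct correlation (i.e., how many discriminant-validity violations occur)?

Convergent (same construct = trait anger): Scale A.
Smallest convergent = 0.75. Discriminant values: 0.61, 0.20; count ≥ 0.75 → 0.

0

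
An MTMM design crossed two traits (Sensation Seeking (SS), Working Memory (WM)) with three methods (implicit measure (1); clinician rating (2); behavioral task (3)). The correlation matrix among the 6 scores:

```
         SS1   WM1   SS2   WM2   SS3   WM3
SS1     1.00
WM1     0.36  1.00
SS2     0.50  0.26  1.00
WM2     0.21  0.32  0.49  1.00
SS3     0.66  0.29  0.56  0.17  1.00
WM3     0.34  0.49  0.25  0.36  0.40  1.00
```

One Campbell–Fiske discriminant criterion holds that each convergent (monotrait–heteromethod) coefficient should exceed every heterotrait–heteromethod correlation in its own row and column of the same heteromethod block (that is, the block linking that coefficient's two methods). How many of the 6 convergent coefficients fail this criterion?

Each convergent coefficient versus the relevant comparison correlations:
SS (methods 1·2): 0.50 vs {0.21, 0.26} → pass.
SS (methods 1·3): 0.66 vs {0.34, 0.29} → pass.
SS (methods 2·3): 0.56 vs {0.25, 0.17} → pass.
WM (methods 1·2): 0.32 vs {0.26, 0.21} → pass.
WM (methods 1·3): 0.49 vs {0.29, 0.34} → pass.
WM (methods 2·3): 0.36 vs {0.17, 0.25} → pass.
0 of 6 fail.

0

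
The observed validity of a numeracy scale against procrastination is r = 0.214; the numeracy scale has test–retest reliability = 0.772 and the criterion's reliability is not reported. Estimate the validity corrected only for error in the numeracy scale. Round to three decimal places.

Single correction: r_c = r_obs / √r_xx = 0.214 / √0.772 = 0.214 / 0.8786 ≈ 0.244.

0.244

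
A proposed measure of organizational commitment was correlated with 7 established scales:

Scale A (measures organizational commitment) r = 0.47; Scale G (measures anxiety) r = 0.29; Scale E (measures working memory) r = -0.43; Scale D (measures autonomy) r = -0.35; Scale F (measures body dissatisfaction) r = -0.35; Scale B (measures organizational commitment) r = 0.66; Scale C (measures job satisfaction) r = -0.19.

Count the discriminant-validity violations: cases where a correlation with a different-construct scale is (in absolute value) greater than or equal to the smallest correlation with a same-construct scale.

Convergent (same construct = organizational commitment): Scale A, Scale B.
Smallest convergent = 0.47. Discriminant |r|: 0.29, 0.43, 0.35, 0.35, 0.19; count ≥ 0.47 → 0.

0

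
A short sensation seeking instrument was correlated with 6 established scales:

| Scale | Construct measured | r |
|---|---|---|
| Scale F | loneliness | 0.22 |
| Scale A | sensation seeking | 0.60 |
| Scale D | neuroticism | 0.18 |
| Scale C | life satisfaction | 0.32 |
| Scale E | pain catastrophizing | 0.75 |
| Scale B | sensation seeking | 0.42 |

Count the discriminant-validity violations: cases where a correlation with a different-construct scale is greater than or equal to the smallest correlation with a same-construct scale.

1

Convergent (same construct = sensation seeking): Scale A, Scale B.
Smallest convergent = 0.42. Discriminant values: 0.22, 0.18, 0.32, 0.75; count ≥ 0.42 → 1.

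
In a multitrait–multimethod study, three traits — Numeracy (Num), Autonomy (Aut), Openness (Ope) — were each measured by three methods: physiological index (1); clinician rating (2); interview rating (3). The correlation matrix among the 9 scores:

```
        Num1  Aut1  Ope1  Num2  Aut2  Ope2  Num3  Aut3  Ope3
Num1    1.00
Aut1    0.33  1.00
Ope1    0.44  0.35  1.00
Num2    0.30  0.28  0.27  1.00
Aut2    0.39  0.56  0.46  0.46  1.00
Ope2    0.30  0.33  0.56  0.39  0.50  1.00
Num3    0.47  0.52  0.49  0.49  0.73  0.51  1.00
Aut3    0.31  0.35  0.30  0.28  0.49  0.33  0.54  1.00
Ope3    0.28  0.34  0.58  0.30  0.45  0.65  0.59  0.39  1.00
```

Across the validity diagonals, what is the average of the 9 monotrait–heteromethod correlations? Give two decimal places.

Convergent values: 0.30, 0.47, 0.49, 0.56, 0.35, 0.49, 0.56, 0.58, 0.65; mean = 4.45/9 = 0.49.

0.49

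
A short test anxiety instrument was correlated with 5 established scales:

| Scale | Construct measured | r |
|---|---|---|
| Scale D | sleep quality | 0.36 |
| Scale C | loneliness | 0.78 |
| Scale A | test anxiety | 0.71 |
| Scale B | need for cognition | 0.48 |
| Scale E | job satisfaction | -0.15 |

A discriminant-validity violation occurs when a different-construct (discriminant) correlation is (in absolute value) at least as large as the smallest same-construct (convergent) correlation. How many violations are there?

Convergent (same construct = test anxiety): Scale A.
Smallest convergent = 0.71. Discriminant |r|: 0.36, 0.78, 0.48, 0.15; count ≥ 0.71 → 1.

1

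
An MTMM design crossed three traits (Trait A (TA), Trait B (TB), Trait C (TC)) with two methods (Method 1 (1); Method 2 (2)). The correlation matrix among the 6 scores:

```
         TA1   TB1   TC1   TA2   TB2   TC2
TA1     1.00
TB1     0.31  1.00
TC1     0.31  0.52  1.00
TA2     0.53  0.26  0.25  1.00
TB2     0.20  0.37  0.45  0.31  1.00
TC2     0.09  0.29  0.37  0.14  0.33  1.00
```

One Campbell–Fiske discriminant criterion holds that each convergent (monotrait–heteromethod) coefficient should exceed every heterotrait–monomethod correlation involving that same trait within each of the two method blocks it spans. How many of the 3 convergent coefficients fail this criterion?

Convergent coefficients and their comparison sets:
TA (methods 1·2): 0.53 vs {0.31, 0.31, 0.31, 0.14} → pass.
TB (methods 1·2): 0.37 vs {0.31, 0.31, 0.52, 0.33} → fail.
TC (methods 1·2): 0.37 vs {0.31, 0.14, 0.52, 0.33} → fail.
2 of 3 fail.

2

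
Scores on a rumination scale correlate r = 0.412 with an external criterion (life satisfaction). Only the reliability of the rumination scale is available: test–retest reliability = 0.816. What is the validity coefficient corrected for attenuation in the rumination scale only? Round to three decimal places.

0.456

Single correction: r_c = r_obs / √r_xx = 0.412 / √0.816 = 0.412 / 0.9033 ≈ 0.456.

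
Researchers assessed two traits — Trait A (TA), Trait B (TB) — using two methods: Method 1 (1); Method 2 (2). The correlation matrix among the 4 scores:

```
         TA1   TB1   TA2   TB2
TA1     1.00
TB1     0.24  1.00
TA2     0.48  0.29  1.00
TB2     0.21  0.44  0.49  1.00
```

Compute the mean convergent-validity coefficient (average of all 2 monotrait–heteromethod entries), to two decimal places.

Convergent values: 0.48, 0.44; mean = 0.92/2 = 0.46.

0.46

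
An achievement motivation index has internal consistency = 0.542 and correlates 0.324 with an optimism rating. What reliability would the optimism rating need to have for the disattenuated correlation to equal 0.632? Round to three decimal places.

0.485

r_true = r_obs / √(r_xx · r_yy) ⇒ 0.632 = 0.324 / √(0.542 · r_yy).
√(0.542 · r_yy) = 0.324 / 0.632 = 0.5127; 0.542 · r_yy = 0.2629; r_yy = 0.2629 / 0.542 ≈ 0.485.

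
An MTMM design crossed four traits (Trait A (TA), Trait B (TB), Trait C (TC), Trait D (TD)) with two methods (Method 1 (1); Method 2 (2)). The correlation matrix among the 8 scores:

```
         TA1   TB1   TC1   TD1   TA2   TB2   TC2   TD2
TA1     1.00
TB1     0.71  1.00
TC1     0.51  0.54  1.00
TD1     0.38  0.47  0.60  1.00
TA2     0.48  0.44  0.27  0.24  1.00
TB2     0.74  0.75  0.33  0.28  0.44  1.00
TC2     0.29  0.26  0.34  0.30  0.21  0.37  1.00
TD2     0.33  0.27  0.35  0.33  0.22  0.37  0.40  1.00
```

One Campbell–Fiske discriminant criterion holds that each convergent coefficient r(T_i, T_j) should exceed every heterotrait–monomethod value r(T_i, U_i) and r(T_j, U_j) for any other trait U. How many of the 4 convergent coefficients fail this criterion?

Convergent coefficients and their comparison sets:
TA (methods 1·2): 0.48 vs {0.71, 0.44, 0.51, 0.21, 0.38, 0.22} → fail.
TB (methods 1·2): 0.75 vs {0.71, 0.44, 0.54, 0.37, 0.47, 0.37} → pass.
TC (methods 1·2): 0.34 vs {0.51, 0.21, 0.54, 0.37, 0.60, 0.40} → fail.
TD (methods 1·2): 0.33 vs {0.38, 0.22, 0.47, 0.37, 0.60, 0.40} → fail.
3 of 4 fail.

3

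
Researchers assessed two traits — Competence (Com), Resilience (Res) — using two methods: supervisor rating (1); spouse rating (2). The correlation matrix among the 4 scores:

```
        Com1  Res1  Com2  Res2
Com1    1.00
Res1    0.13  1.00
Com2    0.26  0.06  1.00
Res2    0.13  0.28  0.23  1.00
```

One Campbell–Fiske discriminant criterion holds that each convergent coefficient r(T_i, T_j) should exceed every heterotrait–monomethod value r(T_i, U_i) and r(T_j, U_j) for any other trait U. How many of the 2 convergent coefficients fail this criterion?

0

Convergent coefficients and their comparison sets:
Com (methods 1·2): 0.26 vs {0.13, 0.23} → pass.
Res (methods 1·2): 0.28 vs {0.13, 0.23} → pass.
0 of 2 fail.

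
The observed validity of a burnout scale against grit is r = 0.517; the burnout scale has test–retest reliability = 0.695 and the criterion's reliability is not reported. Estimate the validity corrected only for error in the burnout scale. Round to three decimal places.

0.620

Single correction: r_c = r_obs / √r_xx = 0.517 / √0.695 = 0.517 / 0.8337 ≈ 0.620.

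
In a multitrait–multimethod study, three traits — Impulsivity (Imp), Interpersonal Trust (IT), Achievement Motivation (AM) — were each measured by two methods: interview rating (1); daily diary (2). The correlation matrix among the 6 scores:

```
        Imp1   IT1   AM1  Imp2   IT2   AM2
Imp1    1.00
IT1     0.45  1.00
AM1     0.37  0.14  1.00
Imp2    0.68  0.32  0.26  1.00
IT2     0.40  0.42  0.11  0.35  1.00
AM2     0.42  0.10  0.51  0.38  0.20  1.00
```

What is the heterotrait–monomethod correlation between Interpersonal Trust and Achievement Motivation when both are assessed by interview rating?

0.14

Different traits, same method: r(IT1, AM1) = 0.14.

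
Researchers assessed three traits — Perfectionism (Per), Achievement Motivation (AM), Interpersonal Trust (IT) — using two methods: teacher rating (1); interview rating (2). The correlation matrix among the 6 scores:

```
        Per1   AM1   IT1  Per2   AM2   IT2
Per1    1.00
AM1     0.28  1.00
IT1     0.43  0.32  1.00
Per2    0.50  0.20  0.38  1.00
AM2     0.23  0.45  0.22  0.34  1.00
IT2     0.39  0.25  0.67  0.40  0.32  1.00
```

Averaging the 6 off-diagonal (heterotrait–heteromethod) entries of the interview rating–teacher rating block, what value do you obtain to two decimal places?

HTHM values (method 2 × method 1): 0.20, 0.38, 0.23, 0.22, 0.39, 0.25; mean = 1.67/6 = 0.28.

0.28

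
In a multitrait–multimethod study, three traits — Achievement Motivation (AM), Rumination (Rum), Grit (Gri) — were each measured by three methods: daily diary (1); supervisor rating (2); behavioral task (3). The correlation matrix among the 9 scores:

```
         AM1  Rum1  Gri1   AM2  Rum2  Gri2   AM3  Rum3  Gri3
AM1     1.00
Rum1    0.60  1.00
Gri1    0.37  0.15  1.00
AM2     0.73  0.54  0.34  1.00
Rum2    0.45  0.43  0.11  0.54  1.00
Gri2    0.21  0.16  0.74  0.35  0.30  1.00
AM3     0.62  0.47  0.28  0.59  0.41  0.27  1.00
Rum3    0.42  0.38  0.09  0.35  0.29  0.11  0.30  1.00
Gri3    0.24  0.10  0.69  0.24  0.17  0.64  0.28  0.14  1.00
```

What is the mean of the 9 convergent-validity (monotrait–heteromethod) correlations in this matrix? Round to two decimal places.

Convergent values: 0.73, 0.62, 0.59, 0.43, 0.38, 0.29, 0.74, 0.69, 0.64; mean = 5.11/9 = 0.57.

0.57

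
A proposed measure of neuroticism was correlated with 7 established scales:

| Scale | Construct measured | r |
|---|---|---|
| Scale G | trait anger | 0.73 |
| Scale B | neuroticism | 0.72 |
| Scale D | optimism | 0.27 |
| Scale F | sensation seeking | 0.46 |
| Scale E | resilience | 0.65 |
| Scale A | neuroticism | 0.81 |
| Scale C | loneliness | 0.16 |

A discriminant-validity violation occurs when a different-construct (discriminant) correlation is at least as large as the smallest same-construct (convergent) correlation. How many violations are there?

Convergent (same construct = neuroticism): Scale B, Scale A.
Smallest convergent = 0.72. Discriminant values: 0.73, 0.27, 0.46, 0.65, 0.16; count ≥ 0.72 → 1.

1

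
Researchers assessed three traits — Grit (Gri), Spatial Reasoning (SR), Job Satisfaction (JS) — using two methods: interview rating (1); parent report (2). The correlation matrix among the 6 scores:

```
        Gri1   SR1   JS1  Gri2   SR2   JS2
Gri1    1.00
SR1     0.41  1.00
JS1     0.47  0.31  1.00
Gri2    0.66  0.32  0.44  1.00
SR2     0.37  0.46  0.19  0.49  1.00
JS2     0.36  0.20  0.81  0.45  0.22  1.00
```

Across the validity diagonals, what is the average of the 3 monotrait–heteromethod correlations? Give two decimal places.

Convergent values: 0.66, 0.46, 0.81; mean = 1.93/3 = 0.64.

0.64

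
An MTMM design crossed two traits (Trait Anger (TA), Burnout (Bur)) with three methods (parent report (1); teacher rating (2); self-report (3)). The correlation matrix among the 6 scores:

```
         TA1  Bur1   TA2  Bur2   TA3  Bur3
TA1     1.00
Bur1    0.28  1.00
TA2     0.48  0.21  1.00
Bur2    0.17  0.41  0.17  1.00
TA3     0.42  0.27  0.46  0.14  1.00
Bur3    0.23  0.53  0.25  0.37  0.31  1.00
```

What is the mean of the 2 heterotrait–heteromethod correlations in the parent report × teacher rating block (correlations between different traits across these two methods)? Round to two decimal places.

HTHM values (method 1 × method 2): 0.17, 0.21; mean = 0.38/2 = 0.19.

0.19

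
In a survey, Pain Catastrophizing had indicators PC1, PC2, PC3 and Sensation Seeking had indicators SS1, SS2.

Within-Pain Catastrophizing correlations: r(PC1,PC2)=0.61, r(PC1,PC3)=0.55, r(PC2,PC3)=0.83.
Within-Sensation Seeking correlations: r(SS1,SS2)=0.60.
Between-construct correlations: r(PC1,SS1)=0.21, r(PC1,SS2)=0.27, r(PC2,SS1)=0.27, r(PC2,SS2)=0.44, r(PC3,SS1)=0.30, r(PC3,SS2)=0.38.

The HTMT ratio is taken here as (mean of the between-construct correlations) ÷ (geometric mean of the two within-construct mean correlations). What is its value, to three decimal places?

0.494

Mean between = 1.87/6 = 0.3117.
Mean within-PC = 1.99/3 = 0.6633; mean within-SS = 0.60/1 = 0.6000.
Geometric mean = √(0.6633 × 0.6000) = 0.6309.
HTMT = 0.3117 / 0.6309 = 0.494.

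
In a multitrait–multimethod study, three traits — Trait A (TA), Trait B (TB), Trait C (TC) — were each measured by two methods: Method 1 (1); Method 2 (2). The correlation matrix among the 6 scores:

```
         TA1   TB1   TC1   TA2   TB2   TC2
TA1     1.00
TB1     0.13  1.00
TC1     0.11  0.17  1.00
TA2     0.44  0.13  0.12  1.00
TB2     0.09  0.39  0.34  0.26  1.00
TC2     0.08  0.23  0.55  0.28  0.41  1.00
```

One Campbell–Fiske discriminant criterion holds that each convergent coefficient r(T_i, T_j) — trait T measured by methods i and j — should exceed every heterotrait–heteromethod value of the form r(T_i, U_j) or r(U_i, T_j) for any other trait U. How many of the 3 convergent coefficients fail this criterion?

0

Each convergent coefficient versus the relevant comparison correlations:
TA (methods 1·2): 0.44 vs {0.09, 0.13, 0.08, 0.12} → pass.
TB (methods 1·2): 0.39 vs {0.13, 0.09, 0.23, 0.34} → pass.
TC (methods 1·2): 0.55 vs {0.12, 0.08, 0.34, 0.23} → pass.
0 of 3 fail.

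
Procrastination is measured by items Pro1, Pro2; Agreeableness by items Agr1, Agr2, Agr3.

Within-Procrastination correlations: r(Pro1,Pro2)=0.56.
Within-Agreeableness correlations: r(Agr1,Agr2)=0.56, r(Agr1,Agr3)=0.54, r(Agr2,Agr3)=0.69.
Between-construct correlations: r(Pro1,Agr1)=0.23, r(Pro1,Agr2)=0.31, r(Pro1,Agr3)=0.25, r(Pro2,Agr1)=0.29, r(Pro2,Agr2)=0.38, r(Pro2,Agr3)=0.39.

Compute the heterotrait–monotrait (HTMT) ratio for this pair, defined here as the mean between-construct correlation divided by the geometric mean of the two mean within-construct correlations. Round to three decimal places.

0.533

Mean between = 1.85/6 = 0.3083.
Mean within-Pro = 0.56/1 = 0.5600; mean within-Agr = 1.79/3 = 0.5967.
Geometric mean = √(0.5600 × 0.5967) = 0.5781.
HTMT = 0.3083 / 0.5781 = 0.533.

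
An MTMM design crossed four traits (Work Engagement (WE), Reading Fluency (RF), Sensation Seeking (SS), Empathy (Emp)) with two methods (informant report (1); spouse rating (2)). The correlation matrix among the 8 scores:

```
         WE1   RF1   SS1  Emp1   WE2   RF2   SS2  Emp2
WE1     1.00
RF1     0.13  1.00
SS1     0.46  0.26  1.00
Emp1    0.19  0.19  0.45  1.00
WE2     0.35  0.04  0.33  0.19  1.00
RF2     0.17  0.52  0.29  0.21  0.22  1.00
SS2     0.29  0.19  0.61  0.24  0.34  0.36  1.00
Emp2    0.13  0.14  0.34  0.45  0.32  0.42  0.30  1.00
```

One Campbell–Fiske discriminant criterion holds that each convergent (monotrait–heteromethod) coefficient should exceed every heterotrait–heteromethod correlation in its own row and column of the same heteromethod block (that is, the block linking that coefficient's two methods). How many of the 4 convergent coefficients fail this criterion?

Each convergent coefficient versus the relevant comparison correlations:
WE (methods 1·2): 0.35 vs {0.17, 0.04, 0.29, 0.33, 0.13, 0.19} → pass.
RF (methods 1·2): 0.52 vs {0.04, 0.17, 0.19, 0.29, 0.14, 0.21} → pass.
SS (methods 1·2): 0.61 vs {0.33, 0.29, 0.29, 0.19, 0.34, 0.24} → pass.
Emp (methods 1·2): 0.45 vs {0.19, 0.13, 0.21, 0.14, 0.24, 0.34} → pass.
0 of 4 fail.

0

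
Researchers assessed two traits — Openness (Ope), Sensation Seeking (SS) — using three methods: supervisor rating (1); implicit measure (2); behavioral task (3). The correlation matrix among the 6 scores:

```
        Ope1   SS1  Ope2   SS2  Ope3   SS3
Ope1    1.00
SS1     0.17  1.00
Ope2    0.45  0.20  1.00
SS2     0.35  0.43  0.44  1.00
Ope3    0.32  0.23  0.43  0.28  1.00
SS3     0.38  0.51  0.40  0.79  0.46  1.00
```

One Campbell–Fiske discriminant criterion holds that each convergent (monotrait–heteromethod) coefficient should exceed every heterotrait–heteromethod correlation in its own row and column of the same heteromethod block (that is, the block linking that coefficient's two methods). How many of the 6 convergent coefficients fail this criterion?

Convergent coefficients and their comparison sets:
Ope (methods 1·2): 0.45 vs {0.35, 0.20} → pass.
Ope (methods 1·3): 0.32 vs {0.38, 0.23} → fail.
Ope (methods 2·3): 0.43 vs {0.40, 0.28} → pass.
SS (methods 1·2): 0.43 vs {0.20, 0.35} → pass.
SS (methods 1·3): 0.51 vs {0.23, 0.38} → pass.
SS (methods 2·3): 0.79 vs {0.28, 0.40} → pass.
1 of 6 fail.

1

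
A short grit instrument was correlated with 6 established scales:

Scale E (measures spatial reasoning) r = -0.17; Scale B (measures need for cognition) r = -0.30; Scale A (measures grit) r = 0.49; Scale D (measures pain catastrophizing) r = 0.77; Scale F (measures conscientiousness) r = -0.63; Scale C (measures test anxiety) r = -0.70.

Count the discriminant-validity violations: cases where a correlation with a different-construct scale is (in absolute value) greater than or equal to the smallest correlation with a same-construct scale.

3

Convergent (same construct = grit): Scale A.
Smallest convergent = 0.49. Discriminant |r|: 0.17, 0.30, 0.77, 0.63, 0.70; count ≥ 0.49 → 3.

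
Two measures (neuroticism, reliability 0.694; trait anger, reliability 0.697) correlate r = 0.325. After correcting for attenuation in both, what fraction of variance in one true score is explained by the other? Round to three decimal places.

Disattenuated r = 0.325 / √(0.694 × 0.697) = 0.325 / 0.6955 = 0.4673.
Shared true-score variance = 0.4673² = 0.2184 ≈ 0.218.

0.218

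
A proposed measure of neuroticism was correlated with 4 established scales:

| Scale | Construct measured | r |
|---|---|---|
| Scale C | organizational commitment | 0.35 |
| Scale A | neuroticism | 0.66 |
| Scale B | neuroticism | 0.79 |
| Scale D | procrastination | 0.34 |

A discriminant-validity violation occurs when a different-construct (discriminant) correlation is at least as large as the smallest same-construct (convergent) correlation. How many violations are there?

Convergent (same construct = neuroticism): Scale A, Scale B.
Smallest convergent = 0.66. Discriminant values: 0.35, 0.34; count ≥ 0.66 → 0.

0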